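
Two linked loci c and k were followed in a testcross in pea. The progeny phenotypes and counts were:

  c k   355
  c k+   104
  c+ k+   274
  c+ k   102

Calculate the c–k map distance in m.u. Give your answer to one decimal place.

The two most frequent classes, c+ k+ (274) and c k (355), are the parental types, so the F1 was c+ k+ / c k.
The recombinant classes are c+ k and c k+: 102 + 104 = 206.
Recombination frequency = 206/835 = 0.2467 ≈ 24.7%, i.e. 24.7 m.u.

24.7 m.u.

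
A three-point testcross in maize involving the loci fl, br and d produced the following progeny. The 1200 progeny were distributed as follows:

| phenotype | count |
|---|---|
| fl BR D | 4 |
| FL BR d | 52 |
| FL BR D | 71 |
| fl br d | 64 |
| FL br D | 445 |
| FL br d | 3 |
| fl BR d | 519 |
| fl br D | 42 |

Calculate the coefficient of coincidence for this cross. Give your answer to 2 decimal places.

The two most frequent reciprocal classes, fl BR d and FL br D, are the parental types, so the F1 was fl BR d / FL br D.
The two rarest classes, fl BR D and FL br d, are the double crossovers. Comparing them with the parentals, only the d allele has switched, so d is the middle locus and the order is fl – d – br.
fl–d: (94 + 7)/1200 = 0.0842; d–br: (135 + 7)/1200 = 0.1183.
Expected DCO frequency = 0.0842 × 0.1183 ≈ 0.00996; observed = 7/1200 ≈ 0.00583.
Coefficient of coincidence = 0.00583/0.00996 ≈ 0.59.

0.59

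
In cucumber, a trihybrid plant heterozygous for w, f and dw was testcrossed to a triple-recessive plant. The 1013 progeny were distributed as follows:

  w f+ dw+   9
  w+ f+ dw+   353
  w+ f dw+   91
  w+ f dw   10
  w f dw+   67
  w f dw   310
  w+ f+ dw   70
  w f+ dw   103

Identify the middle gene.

The two most frequent reciprocal classes, w f dw and w+ f+ dw+, are the parental types, so the F1 was w f dw / w+ f+ dw+.
The two rarest classes, w+ f dw and w f+ dw+, are the double crossovers. Comparing them with the parentals, only the w allele has switched, so w is the middle locus and the order is dw – w – f.

w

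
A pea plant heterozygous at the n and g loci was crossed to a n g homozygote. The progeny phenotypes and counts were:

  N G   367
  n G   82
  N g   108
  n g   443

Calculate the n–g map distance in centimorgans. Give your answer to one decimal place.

19.0 centimorgans

The two most frequent classes, N G (367) and n g (443), are the parental types, so the F1 was N G / n g.
The recombinant classes are N g and n G: 108 + 82 = 190.
Recombination frequency = 190/1000 = 0.1900 ≈ 19.0%, i.e. 19.0 centimorgans.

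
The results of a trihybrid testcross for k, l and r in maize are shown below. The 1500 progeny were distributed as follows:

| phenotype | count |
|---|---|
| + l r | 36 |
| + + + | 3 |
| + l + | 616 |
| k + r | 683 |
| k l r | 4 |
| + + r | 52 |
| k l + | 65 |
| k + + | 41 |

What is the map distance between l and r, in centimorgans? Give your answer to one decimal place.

The two most frequent reciprocal classes, k + r and + l +, are the parental types, so the F1 was k + r / + l +.
The two rarest classes, k l r and + + +, are the double crossovers. Comparing them with the parentals, only the l allele has switched, so l is the middle locus and the order is r – l – k.
Crossovers in the r–l interval produce the single-crossover classes k + + and + l r (41 + 36 = 77) plus the double crossovers (7).
RF(r–l) = (77 + 7) / 1500 = 84/1500 = 0.0560 → 5.6 centimorgans.

5.6 centimorgans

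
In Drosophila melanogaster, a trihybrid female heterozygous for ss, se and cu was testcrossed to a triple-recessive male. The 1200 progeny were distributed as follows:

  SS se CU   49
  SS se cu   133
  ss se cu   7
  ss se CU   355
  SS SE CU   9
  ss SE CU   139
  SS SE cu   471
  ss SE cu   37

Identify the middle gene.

The two most frequent reciprocal classes, SS SE cu and ss se CU, are the parental types, so the F1 was SS SE cu / ss se CU.
The two rarest classes, SS SE CU and ss se cu, are the double crossovers. Comparing them with the parentals, only the cu allele has switched, so cu is the middle locus and the order is ss – cu – se.

cu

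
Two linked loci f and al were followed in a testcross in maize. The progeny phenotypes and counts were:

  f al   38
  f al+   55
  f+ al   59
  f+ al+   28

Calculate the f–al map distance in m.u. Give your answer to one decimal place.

36.7 m.u.

The two most frequent classes, f+ al (59) and f al+ (55), are the parental types, so the F1 was f+ al / f al+.
The recombinant classes are f+ al+ and f al: 28 + 38 = 66.
Recombination frequency = 66/180 = 0.3667 ≈ 36.7%, i.e. 36.7 m.u.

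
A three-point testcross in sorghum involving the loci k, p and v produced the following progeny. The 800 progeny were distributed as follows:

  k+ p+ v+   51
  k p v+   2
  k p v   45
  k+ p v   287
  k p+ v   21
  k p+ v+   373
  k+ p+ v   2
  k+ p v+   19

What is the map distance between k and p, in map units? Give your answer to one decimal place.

The two most frequent reciprocal classes, k p+ v+ and k+ p v, are the parental types, so the F1 was k p+ v+ / k+ p v.
The two rarest classes, k p v+ and k+ p+ v, are the double crossovers. Comparing them with the parentals, only the p allele has switched, so p is the middle locus and the order is v – p – k.
Crossovers in the p–k interval produce the single-crossover classes k+ p+ v+ and k p v (51 + 45 = 96) plus the double crossovers (4).
RF(p–k) = (96 + 4) / 800 = 100/800 = 0.1250 → 12.5 map units.

12.5 map units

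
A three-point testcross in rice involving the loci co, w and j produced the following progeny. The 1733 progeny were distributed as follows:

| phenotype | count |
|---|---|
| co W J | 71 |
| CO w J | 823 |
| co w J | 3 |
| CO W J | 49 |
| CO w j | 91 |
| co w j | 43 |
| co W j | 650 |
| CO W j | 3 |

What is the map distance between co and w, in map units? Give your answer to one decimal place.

5.7 map units

The two most frequent reciprocal classes, co W j and CO w J, are the parental types, so the F1 was co W j / CO w J.
The two rarest classes, CO W j and co w J, are the double crossovers. Comparing them with the parentals, only the co allele has switched, so co is the middle locus and the order is w – co – j.
Crossovers in the w–co interval produce the single-crossover classes co w j and CO W J (43 + 49 = 92) plus the double crossovers (6).
RF(w–co) = (92 + 6) / 1733 = 98/1733 = 0.0565 → 5.7 map units.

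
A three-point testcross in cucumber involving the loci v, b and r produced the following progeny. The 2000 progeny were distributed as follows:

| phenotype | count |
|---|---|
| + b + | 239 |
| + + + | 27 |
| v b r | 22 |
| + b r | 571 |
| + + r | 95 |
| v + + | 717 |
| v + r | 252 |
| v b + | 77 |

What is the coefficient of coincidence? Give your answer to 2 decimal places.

0.82

The two most frequent reciprocal classes, + b r and v + +, are the parental types, so the F1 was + b r / v + +.
The two rarest classes, v b r and + + +, are the double crossovers. Comparing them with the parentals, only the v allele has switched, so v is the middle locus and the order is b – v – r.
b–v: (172 + 49)/2000 = 0.1105; v–r: (491 + 49)/2000 = 0.2700.
Expected DCO frequency = 0.1105 × 0.2700 ≈ 0.02984; observed = 49/2000 ≈ 0.02450.
Coefficient of coincidence = 0.02450/0.02984 ≈ 0.82.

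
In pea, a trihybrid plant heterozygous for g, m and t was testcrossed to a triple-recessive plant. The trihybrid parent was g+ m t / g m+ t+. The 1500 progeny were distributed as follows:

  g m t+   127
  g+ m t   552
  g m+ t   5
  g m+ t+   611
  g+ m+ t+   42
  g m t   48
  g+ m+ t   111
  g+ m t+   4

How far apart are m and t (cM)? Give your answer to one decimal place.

The two rarest classes, g+ m t+ and g m+ t, are the double crossovers. Comparing them with the parentals, only the t allele has switched, so t is the middle locus and the order is m – t – g.
Crossovers in the m–t interval produce the single-crossover classes g+ m+ t and g m t+ (111 + 127 = 238) plus the double crossovers (9).
RF(m–t) = (238 + 9) / 1500 = 247/1500 = 0.1647 → 16.5 cM.

16.5 cM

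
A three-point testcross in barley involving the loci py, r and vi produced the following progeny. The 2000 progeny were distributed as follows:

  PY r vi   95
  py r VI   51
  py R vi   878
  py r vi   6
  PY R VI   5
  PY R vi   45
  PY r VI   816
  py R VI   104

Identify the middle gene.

r

The two most frequent reciprocal classes, py R vi and PY r VI, are the parental types, so the F1 was py R vi / PY r VI.
The two rarest classes, py r vi and PY R VI, are the double crossovers. Comparing them with the parentals, only the r allele has switched, so r is the middle locus and the order is vi – r – py.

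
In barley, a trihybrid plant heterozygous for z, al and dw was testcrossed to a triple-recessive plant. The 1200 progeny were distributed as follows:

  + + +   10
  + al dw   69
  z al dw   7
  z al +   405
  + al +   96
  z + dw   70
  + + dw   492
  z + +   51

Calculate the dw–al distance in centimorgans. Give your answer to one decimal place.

11.4 centimorgans

The two most frequent reciprocal classes, + + dw and z al +, are the parental types, so the F1 was + + dw / z al +.
The two rarest classes, + + + and z al dw, are the double crossovers. Comparing them with the parentals, only the dw allele has switched, so dw is the middle locus and the order is al – dw – z.
Crossovers in the al–dw interval produce the single-crossover classes + al dw and z + + (69 + 51 = 120) plus the double crossovers (17).
RF(al–dw) = (120 + 17) / 1200 = 137/1200 = 0.1142 → 11.4 centimorgans.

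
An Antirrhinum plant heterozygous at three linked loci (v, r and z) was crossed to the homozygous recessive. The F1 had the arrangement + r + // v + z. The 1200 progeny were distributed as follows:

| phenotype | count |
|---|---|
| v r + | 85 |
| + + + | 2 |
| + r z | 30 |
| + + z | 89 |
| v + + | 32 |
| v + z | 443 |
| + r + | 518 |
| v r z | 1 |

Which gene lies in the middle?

r

The two rarest classes, + + + and v r z, are the double crossovers. Comparing them with the parentals, only the r allele has switched, so r is the middle locus and the order is z – r – v.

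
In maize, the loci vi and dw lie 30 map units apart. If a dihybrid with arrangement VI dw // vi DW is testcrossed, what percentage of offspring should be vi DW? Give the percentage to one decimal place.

35.0%

A map distance of 30 map units corresponds to a recombination frequency of 0.300.
The F1 is VI dw / vi DW, so vi DW is a parental gamete class with expected frequency (1 − r)/2 = 0.700/2 = 0.3500.
That is 0.3500 = 35.0% of the progeny.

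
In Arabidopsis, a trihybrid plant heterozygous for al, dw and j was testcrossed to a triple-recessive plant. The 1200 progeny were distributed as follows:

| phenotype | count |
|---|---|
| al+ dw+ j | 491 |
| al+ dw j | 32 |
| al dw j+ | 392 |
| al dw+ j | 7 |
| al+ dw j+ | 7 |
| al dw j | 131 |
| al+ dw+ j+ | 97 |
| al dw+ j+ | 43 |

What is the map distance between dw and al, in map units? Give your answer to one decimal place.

The two most frequent reciprocal classes, al+ dw+ j and al dw j+, are the parental types, so the F1 was al+ dw+ j / al dw j+.
The two rarest classes, al dw+ j and al+ dw j+, are the double crossovers. Comparing them with the parentals, only the al allele has switched, so al is the middle locus and the order is j – al – dw.
Crossovers in the al–dw interval produce the single-crossover classes al+ dw j and al dw+ j+ (32 + 43 = 75) plus the double crossovers (14).
RF(al–dw) = (75 + 14) / 1200 = 89/1200 = 0.0742 → 7.4 map units.

7.4 map units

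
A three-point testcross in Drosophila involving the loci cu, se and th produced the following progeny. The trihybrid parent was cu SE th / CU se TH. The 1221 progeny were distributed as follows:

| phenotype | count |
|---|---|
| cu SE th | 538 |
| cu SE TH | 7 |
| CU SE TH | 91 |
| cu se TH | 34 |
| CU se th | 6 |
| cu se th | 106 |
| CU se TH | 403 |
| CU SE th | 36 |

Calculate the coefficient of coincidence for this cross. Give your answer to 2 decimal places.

The two rarest classes, cu SE TH and CU se th, are the double crossovers. Comparing them with the parentals, only the th allele has switched, so th is the middle locus and the order is se – th – cu.
se–th: (197 + 13)/1221 = 0.1720; th–cu: (70 + 13)/1221 = 0.0680.
Expected DCO frequency = 0.1720 × 0.0680 ≈ 0.01170; observed = 13/1221 ≈ 0.01065.
Coefficient of coincidence = 0.01065/0.01170 ≈ 0.91.

0.91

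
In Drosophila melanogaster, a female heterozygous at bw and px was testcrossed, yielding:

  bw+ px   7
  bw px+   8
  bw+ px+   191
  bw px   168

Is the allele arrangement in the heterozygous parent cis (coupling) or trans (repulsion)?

cis

The two most frequent classes are bw+ px+ (191) and bw px (168); these are the parental (non-recombinant) types.
So the F1 carried bw+ px+ on one chromosome and bw px on the other — the recessive alleles are on the same chromosome (cis / coupling).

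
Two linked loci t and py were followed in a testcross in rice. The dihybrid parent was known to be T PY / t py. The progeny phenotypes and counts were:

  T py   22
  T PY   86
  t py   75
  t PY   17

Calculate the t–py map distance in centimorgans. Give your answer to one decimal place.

The recombinant classes are T py and t PY: 22 + 17 = 39.
Recombination frequency = 39/200 = 0.1950 ≈ 19.5%, i.e. 19.5 centimorgans.

19.5 centimorgans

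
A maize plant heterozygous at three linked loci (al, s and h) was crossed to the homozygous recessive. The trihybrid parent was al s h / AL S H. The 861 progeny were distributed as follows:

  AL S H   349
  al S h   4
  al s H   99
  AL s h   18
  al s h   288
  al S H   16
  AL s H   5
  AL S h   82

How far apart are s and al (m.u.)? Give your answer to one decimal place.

5.0 m.u.

The two rarest classes, al S h and AL s H, are the double crossovers. Comparing them with the parentals, only the s allele has switched, so s is the middle locus and the order is al – s – h.
Crossovers in the al–s interval produce the single-crossover classes AL s h and al S H (18 + 16 = 34) plus the double crossovers (9).
RF(al–s) = (34 + 9) / 861 = 43/861 = 0.0499 → 5.0 m.u.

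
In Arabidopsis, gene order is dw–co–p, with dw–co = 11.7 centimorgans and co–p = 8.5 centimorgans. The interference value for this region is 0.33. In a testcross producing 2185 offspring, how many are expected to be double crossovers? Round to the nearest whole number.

Map distances give recombination frequencies of 0.117 and 0.085 for the two intervals.
With interference 0.33 (so coincidence = 0.67), expected double-crossover frequency = 0.117 × 0.085 × 0.67 = 0.00666.
Expected number = 0.00666 × 2185 = 14.56 ≈ 15.

15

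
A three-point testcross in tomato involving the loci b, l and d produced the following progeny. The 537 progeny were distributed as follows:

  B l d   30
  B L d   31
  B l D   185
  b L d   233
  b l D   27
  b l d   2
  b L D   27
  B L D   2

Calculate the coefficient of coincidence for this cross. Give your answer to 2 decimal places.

0.57

The two most frequent reciprocal classes, b L d and B l D, are the parental types, so the F1 was b L d / B l D.
The two rarest classes, b l d and B L D, are the double crossovers. Comparing them with the parentals, only the l allele has switched, so l is the middle locus and the order is d – l – b.
d–l: (57 + 4)/537 = 0.1136; l–b: (58 + 4)/537 = 0.1155.
Expected DCO frequency = 0.1136 × 0.1155 ≈ 0.01312; observed = 4/537 ≈ 0.00745.
Coefficient of coincidence = 0.00745/0.01312 ≈ 0.57.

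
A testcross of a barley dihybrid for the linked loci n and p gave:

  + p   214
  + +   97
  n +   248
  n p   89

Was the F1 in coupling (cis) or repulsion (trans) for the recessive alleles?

trans

The two most frequent classes are + p (214) and n + (248); these are the parental (non-recombinant) types.
So the F1 carried + p on one chromosome and n + on the other — the recessive alleles are on opposite chromosomes (trans / repulsion).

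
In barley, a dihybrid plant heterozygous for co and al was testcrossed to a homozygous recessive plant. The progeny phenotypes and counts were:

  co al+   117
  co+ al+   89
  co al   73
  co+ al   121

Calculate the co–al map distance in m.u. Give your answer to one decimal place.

The two most frequent classes, co+ al (121) and co al+ (117), are the parental types, so the F1 was co+ al / co al+.
The recombinant classes are co+ al+ and co al: 89 + 73 = 162.
Recombination frequency = 162/400 = 0.4050 ≈ 40.5%, i.e. 40.5 m.u.

40.5 m.u.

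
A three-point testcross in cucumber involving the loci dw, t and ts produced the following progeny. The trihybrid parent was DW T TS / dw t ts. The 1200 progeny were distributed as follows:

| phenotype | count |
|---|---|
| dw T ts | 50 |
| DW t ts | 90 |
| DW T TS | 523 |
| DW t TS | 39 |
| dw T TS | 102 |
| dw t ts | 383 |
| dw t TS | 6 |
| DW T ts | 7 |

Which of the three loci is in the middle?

ts

The two rarest classes, DW T ts and dw t TS, are the double crossovers. Comparing them with the parentals, only the ts allele has switched, so ts is the middle locus and the order is t – ts – dw.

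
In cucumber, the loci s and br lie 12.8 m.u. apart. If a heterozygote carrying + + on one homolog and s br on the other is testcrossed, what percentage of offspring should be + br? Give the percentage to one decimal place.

6.4%

A map distance of 12.8 m.u. corresponds to a recombination frequency of 0.128.
The F1 is + + / s br, so + br is a recombinant gamete class with expected frequency r/2 = 0.128/2 = 0.0640.
That is 0.0640 = 6.4% of the progeny.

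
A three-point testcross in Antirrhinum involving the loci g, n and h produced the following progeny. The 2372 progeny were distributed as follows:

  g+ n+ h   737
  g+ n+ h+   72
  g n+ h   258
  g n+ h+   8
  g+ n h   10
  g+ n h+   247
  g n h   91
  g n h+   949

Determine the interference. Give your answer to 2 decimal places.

The two most frequent reciprocal classes, g n h+ and g+ n+ h, are the parental types, so the F1 was g n h+ / g+ n+ h.
The two rarest classes, g n+ h+ and g+ n h, are the double crossovers. Comparing them with the parentals, only the n allele has switched, so n is the middle locus and the order is h – n – g.
h–n: (163 + 18)/2372 = 0.0763; n–g: (505 + 18)/2372 = 0.2205.
Expected DCO frequency = 0.0763 × 0.2205 ≈ 0.01682; observed = 18/2372 ≈ 0.00759.
Coefficient of coincidence = 0.00759/0.01682 ≈ 0.45; interference = 1 − 0.45 = 0.55.

0.55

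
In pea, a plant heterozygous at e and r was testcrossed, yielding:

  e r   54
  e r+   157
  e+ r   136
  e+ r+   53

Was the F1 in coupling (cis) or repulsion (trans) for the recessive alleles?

trans

The two most frequent classes are e+ r (136) and e r+ (157); these are the parental (non-recombinant) types.
So the F1 carried e+ r on one chromosome and e r+ on the other — the recessive alleles are on opposite chromosomes (trans / repulsion).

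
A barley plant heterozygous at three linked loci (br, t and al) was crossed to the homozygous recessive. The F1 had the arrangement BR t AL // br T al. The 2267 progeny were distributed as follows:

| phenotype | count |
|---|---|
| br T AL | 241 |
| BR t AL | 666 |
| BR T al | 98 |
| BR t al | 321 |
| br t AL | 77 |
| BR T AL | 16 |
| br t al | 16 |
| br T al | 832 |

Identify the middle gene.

t

The two rarest classes, BR T AL and br t al, are the double crossovers. Comparing them with the parentals, only the t allele has switched, so t is the middle locus and the order is al – t – br.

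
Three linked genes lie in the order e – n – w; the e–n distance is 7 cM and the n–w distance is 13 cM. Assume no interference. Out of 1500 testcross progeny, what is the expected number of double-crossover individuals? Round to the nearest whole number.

Map distances give recombination frequencies of 0.070 and 0.130 for the two intervals.
With no interference, expected double-crossover frequency = 0.070 × 0.130 = 0.00910.
Expected number = 0.00910 × 1500 = 13.65 ≈ 14.

14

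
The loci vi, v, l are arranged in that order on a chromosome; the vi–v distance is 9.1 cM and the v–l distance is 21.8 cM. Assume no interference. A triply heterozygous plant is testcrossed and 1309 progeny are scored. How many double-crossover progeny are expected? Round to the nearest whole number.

Map distances give recombination frequencies of 0.091 and 0.218 for the two intervals.
With no interference, expected double-crossover frequency = 0.091 × 0.218 = 0.01984.
Expected number = 0.01984 × 1309 = 25.97 ≈ 26.

26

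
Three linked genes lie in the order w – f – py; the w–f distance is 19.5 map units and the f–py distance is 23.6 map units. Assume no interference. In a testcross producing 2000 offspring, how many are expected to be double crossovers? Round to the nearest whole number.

92

Map distances give recombination frequencies of 0.195 and 0.236 for the two intervals.
With no interference, expected double-crossover frequency = 0.195 × 0.236 = 0.04602.
Expected number = 0.04602 × 2000 = 92.04 ≈ 92.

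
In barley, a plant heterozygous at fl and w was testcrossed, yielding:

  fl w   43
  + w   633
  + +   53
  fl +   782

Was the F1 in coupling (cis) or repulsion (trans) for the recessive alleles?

trans

The two most frequent classes are + w (633) and fl + (782); these are the parental (non-recombinant) types.
So the F1 carried + w on one chromosome and fl + on the other — the recessive alleles are on opposite chromosomes (trans / repulsion).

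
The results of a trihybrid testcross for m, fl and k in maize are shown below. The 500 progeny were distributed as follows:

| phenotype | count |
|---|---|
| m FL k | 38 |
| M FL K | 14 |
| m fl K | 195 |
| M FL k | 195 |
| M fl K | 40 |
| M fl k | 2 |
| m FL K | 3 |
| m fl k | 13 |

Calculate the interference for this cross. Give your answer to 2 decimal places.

0.06

The two most frequent reciprocal classes, m fl K and M FL k, are the parental types, so the F1 was m fl K / M FL k.
The two rarest classes, m FL K and M fl k, are the double crossovers. Comparing them with the parentals, only the fl allele has switched, so fl is the middle locus and the order is k – fl – m.
k–fl: (27 + 5)/500 = 0.0640; fl–m: (78 + 5)/500 = 0.1660.
Expected DCO frequency = 0.0640 × 0.1660 ≈ 0.01062; observed = 5/500 ≈ 0.01000.
Coefficient of coincidence = 0.01000/0.01062 ≈ 0.94; interference = 1 − 0.94 = 0.06.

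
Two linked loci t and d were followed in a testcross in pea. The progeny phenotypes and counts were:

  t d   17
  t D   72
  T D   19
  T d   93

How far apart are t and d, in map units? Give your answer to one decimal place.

The two most frequent classes, T d (93) and t D (72), are the parental types, so the F1 was T d / t D.
The recombinant classes are T D and t d: 19 + 17 = 36.
Recombination frequency = 36/201 = 0.1791 ≈ 17.9%, i.e. 17.9 map units.

17.9 map units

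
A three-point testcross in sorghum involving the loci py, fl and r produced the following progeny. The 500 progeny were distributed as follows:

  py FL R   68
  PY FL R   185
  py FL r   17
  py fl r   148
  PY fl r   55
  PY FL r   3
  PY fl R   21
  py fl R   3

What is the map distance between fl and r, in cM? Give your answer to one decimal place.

8.8 cM

The two most frequent reciprocal classes, py fl r and PY FL R, are the parental types, so the F1 was py fl r / PY FL R.
The two rarest classes, py fl R and PY FL r, are the double crossovers. Comparing them with the parentals, only the r allele has switched, so r is the middle locus and the order is py – r – fl.
Crossovers in the r–fl interval produce the single-crossover classes py FL r and PY fl R (17 + 21 = 38) plus the double crossovers (6).
RF(r–fl) = (38 + 6) / 500 = 44/500 = 0.0880 → 8.8 cM.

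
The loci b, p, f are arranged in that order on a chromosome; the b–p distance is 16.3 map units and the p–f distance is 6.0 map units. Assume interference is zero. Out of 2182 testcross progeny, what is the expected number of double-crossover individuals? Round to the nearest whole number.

Map distances give recombination frequencies of 0.163 and 0.060 for the two intervals.
With no interference, expected double-crossover frequency = 0.163 × 0.060 = 0.00978.
Expected number = 0.00978 × 2182 = 21.34 ≈ 21.

21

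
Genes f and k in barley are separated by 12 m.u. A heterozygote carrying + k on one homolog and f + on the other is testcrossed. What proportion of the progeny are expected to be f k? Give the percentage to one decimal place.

A map distance of 12 m.u. corresponds to a recombination frequency of 0.120.
The F1 is + k / f +, so f k is a recombinant gamete class with expected frequency r/2 = 0.120/2 = 0.0600.
That is 0.0600 = 6.0% of the progeny.

6.0%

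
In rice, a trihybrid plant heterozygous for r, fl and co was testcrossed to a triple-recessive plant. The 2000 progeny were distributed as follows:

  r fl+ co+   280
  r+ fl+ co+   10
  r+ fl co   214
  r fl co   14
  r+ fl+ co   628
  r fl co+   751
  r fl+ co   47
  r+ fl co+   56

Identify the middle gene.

The two most frequent reciprocal classes, r+ fl+ co and r fl co+, are the parental types, so the F1 was r+ fl+ co / r fl co+.
The two rarest classes, r+ fl+ co+ and r fl co, are the double crossovers. Comparing them with the parentals, only the co allele has switched, so co is the middle locus and the order is r – co – fl.

co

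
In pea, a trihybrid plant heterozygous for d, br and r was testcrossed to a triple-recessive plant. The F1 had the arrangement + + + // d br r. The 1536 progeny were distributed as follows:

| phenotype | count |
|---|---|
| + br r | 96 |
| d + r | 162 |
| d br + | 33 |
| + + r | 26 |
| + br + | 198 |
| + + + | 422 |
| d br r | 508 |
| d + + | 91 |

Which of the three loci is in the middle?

r

The two rarest classes, + + r and d br +, are the double crossovers. Comparing them with the parentals, only the r allele has switched, so r is the middle locus and the order is br – r – d.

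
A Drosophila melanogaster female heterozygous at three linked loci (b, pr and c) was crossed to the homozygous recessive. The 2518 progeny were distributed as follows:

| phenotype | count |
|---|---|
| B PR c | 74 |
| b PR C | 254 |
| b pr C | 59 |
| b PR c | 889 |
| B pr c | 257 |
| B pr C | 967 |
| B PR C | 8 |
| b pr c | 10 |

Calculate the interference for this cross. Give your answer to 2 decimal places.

The two most frequent reciprocal classes, B pr C and b PR c, are the parental types, so the F1 was B pr C / b PR c.
The two rarest classes, B PR C and b pr c, are the double crossovers. Comparing them with the parentals, only the pr allele has switched, so pr is the middle locus and the order is c – pr – b.
c–pr: (511 + 18)/2518 = 0.2101; pr–b: (133 + 18)/2518 = 0.0600.
Expected DCO frequency = 0.2101 × 0.0600 ≈ 0.01261; observed = 18/2518 ≈ 0.00715.
Coefficient of coincidence = 0.00715/0.01261 ≈ 0.57; interference = 1 − 0.57 = 0.43.

0.43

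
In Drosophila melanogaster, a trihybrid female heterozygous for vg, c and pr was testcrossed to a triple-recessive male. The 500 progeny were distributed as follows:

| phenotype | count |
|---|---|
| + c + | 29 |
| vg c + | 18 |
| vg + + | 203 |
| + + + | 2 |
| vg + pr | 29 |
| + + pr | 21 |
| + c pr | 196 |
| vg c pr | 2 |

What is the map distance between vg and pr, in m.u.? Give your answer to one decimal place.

12.4 m.u.

The two most frequent reciprocal classes, vg + + and + c pr, are the parental types, so the F1 was vg + + / + c pr.
The two rarest classes, + + + and vg c pr, are the double crossovers. Comparing them with the parentals, only the vg allele has switched, so vg is the middle locus and the order is c – vg – pr.
Crossovers in the vg–pr interval produce the single-crossover classes vg + pr and + c + (29 + 29 = 58) plus the double crossovers (4).
RF(vg–pr) = (58 + 4) / 500 = 62/500 = 0.1240 → 12.4 m.u.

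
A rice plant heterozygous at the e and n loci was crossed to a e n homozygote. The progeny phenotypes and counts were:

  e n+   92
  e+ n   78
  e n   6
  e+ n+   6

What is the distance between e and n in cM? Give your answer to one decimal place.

6.6 cM

The two most frequent classes, e+ n (78) and e n+ (92), are the parental types, so the F1 was e+ n / e n+.
The recombinant classes are e+ n+ and e n: 6 + 6 = 12.
Recombination frequency = 12/182 = 0.0659 ≈ 6.6%, i.e. 6.6 cM.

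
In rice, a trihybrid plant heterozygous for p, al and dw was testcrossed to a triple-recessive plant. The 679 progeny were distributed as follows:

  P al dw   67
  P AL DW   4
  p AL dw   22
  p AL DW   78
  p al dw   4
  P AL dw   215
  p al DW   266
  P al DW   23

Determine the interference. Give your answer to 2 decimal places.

The two most frequent reciprocal classes, p al DW and P AL dw, are the parental types, so the F1 was p al DW / P AL dw.
The two rarest classes, p al dw and P AL DW, are the double crossovers. Comparing them with the parentals, only the dw allele has switched, so dw is the middle locus and the order is p – dw – al.
p–dw: (45 + 8)/679 = 0.0781; dw–al: (145 + 8)/679 = 0.2253.
Expected DCO frequency = 0.0781 × 0.2253 ≈ 0.01760; observed = 8/679 ≈ 0.01178.
Coefficient of coincidence = 0.01178/0.01760 ≈ 0.67; interference = 1 − 0.67 = 0.33.

0.33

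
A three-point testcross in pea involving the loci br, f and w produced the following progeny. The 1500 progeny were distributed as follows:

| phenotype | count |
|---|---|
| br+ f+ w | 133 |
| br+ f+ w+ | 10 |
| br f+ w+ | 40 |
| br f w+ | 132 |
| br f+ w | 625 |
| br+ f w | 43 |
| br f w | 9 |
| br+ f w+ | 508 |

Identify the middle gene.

f

The two most frequent reciprocal classes, br f+ w and br+ f w+, are the parental types, so the F1 was br f+ w / br+ f w+.
The two rarest classes, br f w and br+ f+ w+, are the double crossovers. Comparing them with the parentals, only the f allele has switched, so f is the middle locus and the order is br – f – w.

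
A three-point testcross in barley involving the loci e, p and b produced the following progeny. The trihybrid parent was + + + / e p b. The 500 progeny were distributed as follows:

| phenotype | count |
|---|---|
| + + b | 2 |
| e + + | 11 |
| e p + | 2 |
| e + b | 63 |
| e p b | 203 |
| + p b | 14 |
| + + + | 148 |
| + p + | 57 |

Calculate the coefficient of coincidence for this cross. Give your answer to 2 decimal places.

The two rarest classes, + + b and e p +, are the double crossovers. Comparing them with the parentals, only the b allele has switched, so b is the middle locus and the order is p – b – e.
p–b: (120 + 4)/500 = 0.2480; b–e: (25 + 4)/500 = 0.0580.
Expected DCO frequency = 0.2480 × 0.0580 ≈ 0.01438; observed = 4/500 ≈ 0.00800.
Coefficient of coincidence = 0.00800/0.01438 ≈ 0.56.

0.56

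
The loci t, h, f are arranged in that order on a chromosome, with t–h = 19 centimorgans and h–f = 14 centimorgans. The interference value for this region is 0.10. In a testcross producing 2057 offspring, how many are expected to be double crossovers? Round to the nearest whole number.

Map distances give recombination frequencies of 0.190 and 0.140 for the two intervals.
With interference 0.10 (so coincidence = 0.90), expected double-crossover frequency = 0.190 × 0.140 × 0.90 = 0.02394.
Expected number = 0.02394 × 2057 = 49.24 ≈ 49.

49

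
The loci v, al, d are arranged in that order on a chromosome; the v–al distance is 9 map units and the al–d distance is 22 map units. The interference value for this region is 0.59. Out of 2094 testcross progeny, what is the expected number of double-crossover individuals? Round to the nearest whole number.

17

Map distances give recombination frequencies of 0.090 and 0.220 for the two intervals.
With interference 0.59 (so coincidence = 0.41), expected double-crossover frequency = 0.090 × 0.220 × 0.41 = 0.00812.
Expected number = 0.00812 × 2094 = 17.00 ≈ 17.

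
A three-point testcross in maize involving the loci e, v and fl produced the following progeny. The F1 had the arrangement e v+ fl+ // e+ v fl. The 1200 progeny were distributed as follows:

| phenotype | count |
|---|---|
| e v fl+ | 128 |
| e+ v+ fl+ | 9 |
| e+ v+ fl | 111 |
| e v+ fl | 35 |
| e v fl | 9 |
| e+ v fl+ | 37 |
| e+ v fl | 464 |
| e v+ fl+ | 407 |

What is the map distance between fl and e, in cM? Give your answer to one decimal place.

The two rarest classes, e+ v+ fl+ and e v fl, are the double crossovers. Comparing them with the parentals, only the e allele has switched, so e is the middle locus and the order is fl – e – v.
Crossovers in the fl–e interval produce the single-crossover classes e v+ fl and e+ v fl+ (35 + 37 = 72) plus the double crossovers (18).
RF(fl–e) = (72 + 18) / 1200 = 90/1200 = 0.0750 → 7.5 cM.

7.5 cM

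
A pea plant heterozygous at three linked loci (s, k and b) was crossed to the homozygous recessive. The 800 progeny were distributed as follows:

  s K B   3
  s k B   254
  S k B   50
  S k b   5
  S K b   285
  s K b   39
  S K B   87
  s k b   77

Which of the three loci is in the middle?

k

The two most frequent reciprocal classes, s k B and S K b, are the parental types, so the F1 was s k B / S K b.
The two rarest classes, s K B and S k b, are the double crossovers. Comparing them with the parentals, only the k allele has switched, so k is the middle locus and the order is b – k – s.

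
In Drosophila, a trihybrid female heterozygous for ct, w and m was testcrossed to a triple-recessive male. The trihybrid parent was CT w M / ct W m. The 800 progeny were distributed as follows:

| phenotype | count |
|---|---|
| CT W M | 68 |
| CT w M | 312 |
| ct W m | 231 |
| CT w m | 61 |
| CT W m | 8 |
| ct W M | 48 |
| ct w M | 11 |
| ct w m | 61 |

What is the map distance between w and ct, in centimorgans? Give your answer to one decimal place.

18.5 centimorgans

The two rarest classes, ct w M and CT W m, are the double crossovers. Comparing them with the parentals, only the ct allele has switched, so ct is the middle locus and the order is w – ct – m.
Crossovers in the w–ct interval produce the single-crossover classes CT W M and ct w m (68 + 61 = 129) plus the double crossovers (19).
RF(w–ct) = (129 + 19) / 800 = 148/800 = 0.1850 → 18.5 centimorgans.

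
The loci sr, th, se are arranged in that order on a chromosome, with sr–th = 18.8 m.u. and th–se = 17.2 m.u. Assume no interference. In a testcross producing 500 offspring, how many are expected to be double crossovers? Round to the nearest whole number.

Map distances give recombination frequencies of 0.188 and 0.172 for the two intervals.
With no interference, expected double-crossover frequency = 0.188 × 0.172 = 0.03234.
Expected number = 0.03234 × 500 = 16.17 ≈ 16.

16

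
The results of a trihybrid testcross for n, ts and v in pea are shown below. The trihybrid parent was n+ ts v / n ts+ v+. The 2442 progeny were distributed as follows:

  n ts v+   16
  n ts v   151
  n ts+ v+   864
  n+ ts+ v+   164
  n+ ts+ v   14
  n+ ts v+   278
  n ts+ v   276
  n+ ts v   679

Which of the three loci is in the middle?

ts

The two rarest classes, n+ ts+ v and n ts v+, are the double crossovers. Comparing them with the parentals, only the ts allele has switched, so ts is the middle locus and the order is n – ts – v.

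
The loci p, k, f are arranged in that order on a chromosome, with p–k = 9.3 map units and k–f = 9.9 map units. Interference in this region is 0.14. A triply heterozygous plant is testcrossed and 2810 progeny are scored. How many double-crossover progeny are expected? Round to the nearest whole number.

22

Map distances give recombination frequencies of 0.093 and 0.099 for the two intervals.
With interference 0.14 (so coincidence = 0.86), expected double-crossover frequency = 0.093 × 0.099 × 0.86 = 0.00792.
Expected number = 0.00792 × 2810 = 22.25 ≈ 22.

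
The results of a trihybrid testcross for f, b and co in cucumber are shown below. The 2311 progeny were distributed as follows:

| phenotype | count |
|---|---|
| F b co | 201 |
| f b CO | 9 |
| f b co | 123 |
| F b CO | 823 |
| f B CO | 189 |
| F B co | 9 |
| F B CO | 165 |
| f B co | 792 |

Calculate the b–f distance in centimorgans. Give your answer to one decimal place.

The two most frequent reciprocal classes, F b CO and f B co, are the parental types, so the F1 was F b CO / f B co.
The two rarest classes, f b CO and F B co, are the double crossovers. Comparing them with the parentals, only the f allele has switched, so f is the middle locus and the order is b – f – co.
Crossovers in the b–f interval produce the single-crossover classes F B CO and f b co (165 + 123 = 288) plus the double crossovers (18).
RF(b–f) = (288 + 18) / 2311 = 306/2311 = 0.1324 → 13.2 centimorgans.

13.2 centimorgans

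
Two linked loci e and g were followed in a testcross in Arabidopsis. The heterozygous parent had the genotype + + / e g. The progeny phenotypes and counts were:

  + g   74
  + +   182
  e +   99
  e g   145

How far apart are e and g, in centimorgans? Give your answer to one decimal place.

34.6 centimorgans

The recombinant classes are + g and e +: 74 + 99 = 173.
Recombination frequency = 173/500 = 0.3460 ≈ 34.6%, i.e. 34.6 centimorgans.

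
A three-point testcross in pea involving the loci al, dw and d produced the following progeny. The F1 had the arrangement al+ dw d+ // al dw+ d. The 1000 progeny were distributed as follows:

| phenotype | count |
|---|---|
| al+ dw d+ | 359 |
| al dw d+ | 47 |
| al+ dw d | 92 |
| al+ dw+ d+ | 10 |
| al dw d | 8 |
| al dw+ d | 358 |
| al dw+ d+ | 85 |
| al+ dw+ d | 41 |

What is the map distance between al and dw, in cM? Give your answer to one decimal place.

10.6 cM

The two rarest classes, al+ dw+ d+ and al dw d, are the double crossovers. Comparing them with the parentals, only the dw allele has switched, so dw is the middle locus and the order is al – dw – d.
Crossovers in the al–dw interval produce the single-crossover classes al dw d+ and al+ dw+ d (47 + 41 = 88) plus the double crossovers (18).
RF(al–dw) = (88 + 18) / 1000 = 106/1000 = 0.1060 → 10.6 cM.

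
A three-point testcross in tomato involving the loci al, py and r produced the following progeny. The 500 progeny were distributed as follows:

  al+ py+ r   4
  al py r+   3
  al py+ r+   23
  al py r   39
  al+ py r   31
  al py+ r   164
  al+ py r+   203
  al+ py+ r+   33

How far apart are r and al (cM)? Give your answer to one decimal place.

The two most frequent reciprocal classes, al+ py r+ and al py+ r, are the parental types, so the F1 was al+ py r+ / al py+ r.
The two rarest classes, al py r+ and al+ py+ r, are the double crossovers. Comparing them with the parentals, only the al allele has switched, so al is the middle locus and the order is py – al – r.
Crossovers in the al–r interval produce the single-crossover classes al+ py r and al py+ r+ (31 + 23 = 54) plus the double crossovers (7).
RF(al–r) = (54 + 7) / 500 = 61/500 = 0.1220 → 12.2 cM.

12.2 cM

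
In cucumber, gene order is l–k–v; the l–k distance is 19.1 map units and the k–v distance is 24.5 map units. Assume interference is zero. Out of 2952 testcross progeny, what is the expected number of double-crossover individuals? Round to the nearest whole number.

138

Map distances give recombination frequencies of 0.191 and 0.245 for the two intervals.
With no interference, expected double-crossover frequency = 0.191 × 0.245 = 0.04680.
Expected number = 0.04680 × 2952 = 138.14 ≈ 138.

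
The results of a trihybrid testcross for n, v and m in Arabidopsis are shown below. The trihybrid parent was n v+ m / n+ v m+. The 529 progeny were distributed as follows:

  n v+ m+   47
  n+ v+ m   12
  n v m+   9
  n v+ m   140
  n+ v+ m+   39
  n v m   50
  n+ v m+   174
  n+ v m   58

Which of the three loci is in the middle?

The two rarest classes, n+ v+ m and n v m+, are the double crossovers. Comparing them with the parentals, only the n allele has switched, so n is the middle locus and the order is v – n – m.

n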